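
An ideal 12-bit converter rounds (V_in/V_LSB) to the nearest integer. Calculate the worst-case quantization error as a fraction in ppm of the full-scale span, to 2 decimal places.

Rounding → worst-case error = ½ LSB = V_FS/2^13, so 1e+06/8192 = 122.07 ppm of full scale.

122.07 ppm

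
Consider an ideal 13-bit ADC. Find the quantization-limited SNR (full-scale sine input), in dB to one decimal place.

80.0 dB

SNR ≈ 6.02·N + 1.76 dB = 6.02·13 + 1.76 = 80.02 dB.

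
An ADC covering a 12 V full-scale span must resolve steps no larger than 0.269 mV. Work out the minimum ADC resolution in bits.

16 bits

Number of steps required ≥ 12 V / 0.269 mV = 44609.67.
Need 2^N ≥ 44609.67; 2^15 = 32768, 2^16 = 65536.
Minimum N = 16.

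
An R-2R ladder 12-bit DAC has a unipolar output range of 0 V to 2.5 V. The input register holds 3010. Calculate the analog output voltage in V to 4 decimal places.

LSB = 2.5 V / 2^12 = 0.610 mV.
V_out = 0 + 3010 × 0.000610352 V = 1.83716 V.

1.8372 V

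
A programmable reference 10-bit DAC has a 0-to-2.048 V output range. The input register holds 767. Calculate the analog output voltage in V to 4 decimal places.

LSB = 2.048 V / 2^10 = 2.000 mV.
V_out = 0 + 767 × 0.002 V = 1.534 V.

1.5340 V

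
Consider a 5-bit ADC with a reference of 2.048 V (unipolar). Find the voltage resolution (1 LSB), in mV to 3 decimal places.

Full-scale span = 2.048 V.
LSB = 2.048 / 2^5 = 2.048 / 32 = 0.064 V = 64.000 mV.

64.000 mV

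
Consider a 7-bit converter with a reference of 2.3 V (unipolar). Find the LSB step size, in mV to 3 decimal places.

17.969 mV

Full-scale span = 2.3 V.
LSB = 2.3 / 2^7 = 2.3 / 128 = 0.0179687 V = 17.969 mV.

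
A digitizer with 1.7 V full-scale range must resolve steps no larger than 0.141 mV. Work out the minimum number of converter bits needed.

Number of steps required ≥ 1.7 V / 0.141 mV = 12056.74.
Need 2^N ≥ 12056.74; 2^13 = 8192, 2^14 = 16384.
Minimum N = 14.

14 bits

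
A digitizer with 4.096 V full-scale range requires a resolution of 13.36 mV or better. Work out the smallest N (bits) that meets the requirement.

Number of steps required ≥ 4.096 V / 13.36 mV = 306.59.
Need 2^N ≥ 306.59; 2^8 = 256, 2^9 = 512.
Minimum N = 9.

9 bits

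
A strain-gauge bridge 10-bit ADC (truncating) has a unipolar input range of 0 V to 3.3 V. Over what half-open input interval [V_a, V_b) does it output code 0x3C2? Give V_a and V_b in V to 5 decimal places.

[3.10020 V, 3.10342 V)

LSB = 3.3/2^10 = 3.223 mV.
Code 0x3C2 = 962 decimal.
V_a = V_low + 962·LSB = 3.1002 V; V_b = V_low + 963·LSB = 3.10342 V.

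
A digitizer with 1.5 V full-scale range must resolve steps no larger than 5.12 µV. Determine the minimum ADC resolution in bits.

Number of steps required ≥ 1.5 V / 5.12 µV = 292968.75.
Need 2^N ≥ 292968.75; 2^18 = 262144, 2^19 = 524288.
Minimum N = 19.

19 bits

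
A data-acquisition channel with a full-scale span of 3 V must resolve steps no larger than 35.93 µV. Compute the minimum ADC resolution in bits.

17 bits

Number of steps required ≥ 3 V / 35.93 µV = 83495.69.
Need 2^N ≥ 83495.69; 2^16 = 65536, 2^17 = 131072.
Minimum N = 17.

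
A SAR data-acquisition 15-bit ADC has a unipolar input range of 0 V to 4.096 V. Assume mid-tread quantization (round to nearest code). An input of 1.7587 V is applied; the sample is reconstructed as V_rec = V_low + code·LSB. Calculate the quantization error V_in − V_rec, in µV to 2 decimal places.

One LSB is 4.096 V / 32768 = 125.00 µV.
(1.7587 − 0)/0.000125 = 14069.6000; round gives code 14070.
Code 14070 maps back to 0 + 14070×0.000125 V = 1.75875 V.
Error = 1.7587 − 1.75875 = -5e-05 V = -50.00 µV.

-50.00 µV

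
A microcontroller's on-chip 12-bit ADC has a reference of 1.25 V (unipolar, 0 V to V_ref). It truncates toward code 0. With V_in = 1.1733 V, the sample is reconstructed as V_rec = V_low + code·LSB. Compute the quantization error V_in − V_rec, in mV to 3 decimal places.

0.204 mV

Step size: 1.25 V ÷ 2^12 = 305.18 µV.
(V_in − V_low)/LSB = (1.1733 − 0)/0.000305176 = 3844.6694 → code 3844 (floor).
Reconstructed: 1.1730957 V.
Difference: 0.000204297 V → 0.204 mV.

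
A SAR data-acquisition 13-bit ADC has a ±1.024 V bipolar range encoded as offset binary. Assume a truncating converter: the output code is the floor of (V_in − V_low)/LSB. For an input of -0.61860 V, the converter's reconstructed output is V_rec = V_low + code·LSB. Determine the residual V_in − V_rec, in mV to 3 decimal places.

One LSB is 2.048 V / 8192 = 250.00 µV.
(-0.61860 − (−1.024))/0.00025 = 1621.6000; ⌊·⌋ gives code 1621.
V_rec = (−1.024) + 1621·0.00025 = -0.61875 V.
V_in − V_rec = 0.00015 V = 0.150 mV.

0.150 mV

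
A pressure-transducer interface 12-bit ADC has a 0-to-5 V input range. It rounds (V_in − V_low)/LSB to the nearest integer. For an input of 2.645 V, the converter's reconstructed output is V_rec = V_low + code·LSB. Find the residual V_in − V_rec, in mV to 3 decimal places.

One LSB is 5 V / 4096 = 1.221 mV.
(V_in − V_low)/LSB = (2.645 − 0)/0.0012207 = 2166.7840 → code 2167 (round).
Code 2167 maps back to 0 + 2167×0.0012207 V = 2.6452637 V.
V_in − V_rec = -0.000263672 V = -0.264 mV.

-0.264 mV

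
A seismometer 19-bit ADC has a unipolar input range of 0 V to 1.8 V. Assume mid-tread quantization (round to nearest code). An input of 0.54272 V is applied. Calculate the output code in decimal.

With 524288 levels over 1.8 V, one step is 3.43 µV.
(0.54272 − 0) / 3.43323e-06 = 158078.657 LSBs.
Round → code 158079.

code 158079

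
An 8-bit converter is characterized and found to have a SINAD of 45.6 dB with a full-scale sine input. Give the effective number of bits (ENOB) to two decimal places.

7.28 bits

ENOB = (SINAD − 1.76) / 6.02 = (45.6 − 1.76)/6.02 = 7.282.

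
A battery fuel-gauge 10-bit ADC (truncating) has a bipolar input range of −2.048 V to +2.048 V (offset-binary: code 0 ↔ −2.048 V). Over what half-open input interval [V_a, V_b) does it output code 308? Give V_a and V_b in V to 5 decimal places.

LSB = 4.096/2^10 = 4.000 mV.
V_a = V_low + 308·LSB = -0.816 V; V_b = V_low + 309·LSB = -0.812 V.

[-0.81600 V, -0.81200 V)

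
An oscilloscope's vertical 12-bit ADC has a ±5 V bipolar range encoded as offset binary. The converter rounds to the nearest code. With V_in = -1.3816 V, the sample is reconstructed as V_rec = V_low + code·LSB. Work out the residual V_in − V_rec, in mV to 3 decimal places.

Step size: 10 V ÷ 2^12 = 2.441 mV.
(-1.3816 − (−5))/0.00244141 = 1482.0966; round gives code 1482.
Reconstructed: -1.3818359 V.
V_in − V_rec = 0.000235938 V = 0.236 mV.

0.236 mV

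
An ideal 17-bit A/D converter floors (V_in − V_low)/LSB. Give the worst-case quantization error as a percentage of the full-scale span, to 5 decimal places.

Truncating → worst-case error = 1 LSB = V_FS/2^17, so 100/131072 = 0.000762939 % of full scale.

0.00076 %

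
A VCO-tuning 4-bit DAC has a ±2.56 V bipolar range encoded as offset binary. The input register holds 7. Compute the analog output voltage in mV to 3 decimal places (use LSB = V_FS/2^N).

LSB = 5.12 V / 2^4 = 320.000 mV.
V_out = (−2.56) + 7 × 0.32 V = -0.32 V.
= -320.000 mV.

-320.000 mV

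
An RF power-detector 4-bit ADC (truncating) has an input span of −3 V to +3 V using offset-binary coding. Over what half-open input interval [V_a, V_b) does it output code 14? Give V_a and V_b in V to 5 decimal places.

LSB = 6/2^4 = 375.000 mV.
V_a = V_low + 14·LSB = 2.25 V; V_b = V_low + 15·LSB = 2.625 V.

[2.25000 V, 2.62500 V)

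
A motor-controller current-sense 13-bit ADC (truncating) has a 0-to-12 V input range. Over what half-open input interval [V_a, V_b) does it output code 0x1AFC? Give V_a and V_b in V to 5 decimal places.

[10.11914 V, 10.12061 V)

LSB = 12/2^13 = 1.465 mV.
Code 0x1AFC = 6908 decimal.
V_a = V_low + 6908·LSB = 10.1191 V; V_b = V_low + 6909·LSB = 10.1206 V.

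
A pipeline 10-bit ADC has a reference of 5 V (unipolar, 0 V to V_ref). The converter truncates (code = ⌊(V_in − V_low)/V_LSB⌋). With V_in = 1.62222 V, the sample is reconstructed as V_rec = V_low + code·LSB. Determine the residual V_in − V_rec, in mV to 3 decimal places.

1.126 mV

LSB = 5/2^10 = 4.883 mV.
(V_in − V_low)/LSB = (1.62222 − 0)/0.00488281 = 332.2307 → code 332 (floor).
Code 332 maps back to 0 + 332×0.00488281 V = 1.6210938 V.
Error = 1.62222 − 1.6210938 = 0.00112625 V = 1.126 mV.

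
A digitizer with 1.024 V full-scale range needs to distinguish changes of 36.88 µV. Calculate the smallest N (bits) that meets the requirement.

Number of steps required ≥ 1.024 V / 36.88 µV = 27765.73.
Need 2^N ≥ 27765.73; 2^14 = 16384, 2^15 = 32768.
Minimum N = 15.

15 bits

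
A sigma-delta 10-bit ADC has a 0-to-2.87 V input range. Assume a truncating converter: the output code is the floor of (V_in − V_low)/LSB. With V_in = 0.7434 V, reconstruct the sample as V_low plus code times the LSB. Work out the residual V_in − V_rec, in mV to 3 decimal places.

0.675 mV

One LSB is 2.87 V / 1024 = 2.803 mV.
Scaled input = 265.2410 LSBs, so code = 265.
Code 265 maps back to 0 + 265×0.00280273 V = 0.74272461 V.
Difference: 0.000675391 V → 0.675 mV.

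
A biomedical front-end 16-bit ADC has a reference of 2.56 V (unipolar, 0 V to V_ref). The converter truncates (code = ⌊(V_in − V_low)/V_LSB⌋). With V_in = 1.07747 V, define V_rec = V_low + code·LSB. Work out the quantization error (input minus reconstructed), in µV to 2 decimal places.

Step size: 2.56 V ÷ 2^16 = 39.06 µV.
Scaled input = 27583.2320 LSBs, so code = 27583.
Reconstructed: 1.0774609 V.
Error = 1.07747 − 1.0774609 = 9.0625e-06 V = 9.06 µV.

9.06 µV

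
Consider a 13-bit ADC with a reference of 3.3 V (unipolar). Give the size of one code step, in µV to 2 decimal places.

Full-scale span = 3.3 V.
LSB = 3.3 / 2^13 = 3.3 / 8192 = 0.000402832 V = 402.83 µV.

402.83 µV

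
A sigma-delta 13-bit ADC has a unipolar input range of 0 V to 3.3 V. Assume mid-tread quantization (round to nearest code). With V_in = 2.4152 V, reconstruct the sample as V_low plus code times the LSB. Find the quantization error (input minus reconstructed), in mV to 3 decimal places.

LSB = 3.3/2^13 = 402.83 µV.
Scaled input = 5995.5510 LSBs, so code = 5996.
Reconstructed: 2.4153809 V.
Difference: -0.000180859 V → -0.181 mV.

-0.181 mV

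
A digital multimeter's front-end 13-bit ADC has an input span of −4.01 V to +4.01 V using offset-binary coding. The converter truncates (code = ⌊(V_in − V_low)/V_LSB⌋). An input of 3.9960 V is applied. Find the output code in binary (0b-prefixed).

Full-scale span = 8.02 V; LSB = 8.02/2^13 = 0.979 mV.
(3.9960 − (−4.01)) / 0.000979004 = 8177.700 LSBs.
So the output code is 8177.
In binary (0b-prefixed): 0b1111111110001.

code 0b1111111110001 (decimal 8177)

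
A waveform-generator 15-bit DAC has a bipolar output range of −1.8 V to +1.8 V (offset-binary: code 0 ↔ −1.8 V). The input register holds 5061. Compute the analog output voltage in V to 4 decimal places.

LSB = 3.6 V / 2^15 = 109.86 µV.
V_out = (−1.8) + 5061 × 0.000109863 V = -1.24398 V.

-1.2440 V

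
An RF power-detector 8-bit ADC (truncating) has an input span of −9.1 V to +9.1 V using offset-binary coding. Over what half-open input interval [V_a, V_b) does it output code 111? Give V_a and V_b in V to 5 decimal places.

[-1.20859 V, -1.13750 V)

LSB = 18.2/2^8 = 71.094 mV.
V_a = V_low + 111·LSB = -1.20859 V; V_b = V_low + 112·LSB = -1.1375 V.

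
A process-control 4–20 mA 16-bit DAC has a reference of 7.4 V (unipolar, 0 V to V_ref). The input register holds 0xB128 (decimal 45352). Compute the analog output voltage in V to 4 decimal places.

5.1209 V

LSB = 7.4 V / 2^16 = 112.92 µV.
Code 0xB128 = 45352 decimal.
V_out = 0 + 45352 × 0.000112915 V = 5.12092 V.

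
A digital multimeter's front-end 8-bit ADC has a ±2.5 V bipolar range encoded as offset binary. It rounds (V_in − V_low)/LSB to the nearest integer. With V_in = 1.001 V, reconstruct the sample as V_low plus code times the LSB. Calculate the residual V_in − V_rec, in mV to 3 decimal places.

Step size: 5 V ÷ 2^8 = 19.531 mV.
(1.001 − (−2.5))/0.0195312 = 179.2512; round gives code 179.
Code 179 maps back to (−2.5) + 179×0.0195312 V = 0.99609375 V.
Error = 1.001 − 0.99609375 = 0.00490625 V = 4.906 mV.

4.906 mV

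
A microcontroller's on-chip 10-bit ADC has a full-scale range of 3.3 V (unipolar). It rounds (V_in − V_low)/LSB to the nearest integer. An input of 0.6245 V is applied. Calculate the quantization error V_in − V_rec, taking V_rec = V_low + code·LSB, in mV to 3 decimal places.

LSB = 3.3/2^10 = 3.223 mV.
Scaled input = 193.7842 LSBs, so code = 194.
Reconstructed: 0.62519531 V.
V_in − V_rec = -0.000695312 V = -0.695 mV.

-0.695 mV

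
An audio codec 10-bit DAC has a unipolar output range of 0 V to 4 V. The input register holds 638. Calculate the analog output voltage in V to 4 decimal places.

2.4922 V

LSB = 4 V / 2^10 = 3.906 mV.
V_out = 0 + 638 × 0.00390625 V = 2.49219 V.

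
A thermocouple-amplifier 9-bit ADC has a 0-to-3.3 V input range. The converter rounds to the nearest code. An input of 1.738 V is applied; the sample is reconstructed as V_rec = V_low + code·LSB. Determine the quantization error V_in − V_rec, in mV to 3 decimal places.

LSB = 3.3/2^9 = 6.445 mV.
(V_in − V_low)/LSB = (1.738 − 0)/0.00644531 = 269.6533 → code 270 (round).
Code 270 maps back to 0 + 270×0.00644531 V = 1.7402344 V.
Difference: -0.00223437 V → -2.234 mV.

-2.234 mV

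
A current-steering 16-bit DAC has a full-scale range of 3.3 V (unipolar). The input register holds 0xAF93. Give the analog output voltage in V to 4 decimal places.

2.2633 V

LSB = 3.3 V / 2^16 = 50.35 µV.
Code 0xAF93 = 44947 decimal.
V_out = 0 + 44947 × 5.0354e-05 V = 2.26326 V.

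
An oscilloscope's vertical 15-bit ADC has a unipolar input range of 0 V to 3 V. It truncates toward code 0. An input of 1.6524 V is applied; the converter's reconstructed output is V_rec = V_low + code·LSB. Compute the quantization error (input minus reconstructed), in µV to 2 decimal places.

Step size: 3 V ÷ 2^15 = 91.55 µV.
(V_in − V_low)/LSB = (1.6524 − 0)/9.15527e-05 = 18048.6144 → code 18048 (floor).
Code 18048 maps back to 0 + 18048×9.15527e-05 V = 1.6523438 V.
Error = 1.6524 − 1.6523438 = 5.625e-05 V = 56.25 µV.

56.25 µV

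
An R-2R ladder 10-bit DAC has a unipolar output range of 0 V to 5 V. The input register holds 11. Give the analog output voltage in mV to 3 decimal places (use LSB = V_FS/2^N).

53.711 mV

LSB = 5 V / 2^10 = 4.883 mV.
V_out = 0 + 11 × 0.00488281 V = 0.0537109 V.
= 53.711 mV.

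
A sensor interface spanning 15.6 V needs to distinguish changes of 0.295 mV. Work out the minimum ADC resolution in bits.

16 bits

Number of steps required ≥ 15.6 V / 0.295 mV = 52881.36.
Need 2^N ≥ 52881.36; 2^15 = 32768, 2^16 = 65536.
Minimum N = 16.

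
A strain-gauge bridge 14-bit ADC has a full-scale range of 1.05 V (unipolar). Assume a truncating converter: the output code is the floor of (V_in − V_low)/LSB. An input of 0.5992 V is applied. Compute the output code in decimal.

code 9349

Full-scale span = 1.05 V; LSB = 1.05/2^14 = 64.09 µV.
(V_in − V_low)/LSB = (0.5992 − 0) / 6.40869e-05 = 9349.803.
⌊·⌋(9349.803) = 9349.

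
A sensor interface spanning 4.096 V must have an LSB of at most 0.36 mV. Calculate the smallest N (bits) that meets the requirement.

14 bits

Number of steps required ≥ 4.096 V / 0.36 mV = 11377.78.
Need 2^N ≥ 11377.78; 2^13 = 8192, 2^14 = 16384.
Minimum N = 14.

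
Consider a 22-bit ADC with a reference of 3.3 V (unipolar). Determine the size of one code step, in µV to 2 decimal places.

0.79 µV

Full-scale span = 3.3 V.
LSB = 3.3 / 2^22 = 3.3 / 4194304 = 7.86781e-07 V = 0.79 µV.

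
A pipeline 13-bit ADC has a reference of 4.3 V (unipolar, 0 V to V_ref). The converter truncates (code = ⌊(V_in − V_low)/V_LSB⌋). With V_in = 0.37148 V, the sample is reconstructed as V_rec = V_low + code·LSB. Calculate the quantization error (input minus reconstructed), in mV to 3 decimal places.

LSB = 4.3/2^13 = 0.525 mV.
Scaled input = 707.7126 LSBs, so code = 707.
V_rec = 0 + 707·0.000524902 = 0.37110596 V.
Difference: 0.000374043 V → 0.374 mV.

0.374 mV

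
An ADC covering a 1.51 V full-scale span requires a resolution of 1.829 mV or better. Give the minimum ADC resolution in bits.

Number of steps required ≥ 1.51 V / 1.829 mV = 825.59.
Need 2^N ≥ 825.59; 2^9 = 512, 2^10 = 1024.
Minimum N = 10.

10 bits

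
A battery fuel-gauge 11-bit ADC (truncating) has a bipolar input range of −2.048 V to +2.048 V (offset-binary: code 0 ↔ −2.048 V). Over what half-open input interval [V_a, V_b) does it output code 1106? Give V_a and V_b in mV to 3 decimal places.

[164.000 mV, 166.000 mV)

LSB = 4.096/2^11 = 2.000 mV.
V_a = V_low + 1106·LSB = 0.164 V; V_b = V_low + 1107·LSB = 0.166 V.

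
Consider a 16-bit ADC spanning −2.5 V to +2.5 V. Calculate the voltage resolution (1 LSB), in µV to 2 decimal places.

76.29 µV

Full-scale span = 5 V.
LSB = 5 / 2^16 = 5 / 65536 = 7.62939e-05 V = 76.29 µV.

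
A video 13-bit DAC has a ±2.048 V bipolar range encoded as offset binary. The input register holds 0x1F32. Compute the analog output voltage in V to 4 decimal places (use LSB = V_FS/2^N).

1.9450 V

LSB = 4.096 V / 2^13 = 0.500 mV.
Code 0x1F32 = 7986 decimal.
V_out = (−2.048) + 7986 × 0.0005 V = 1.945 V.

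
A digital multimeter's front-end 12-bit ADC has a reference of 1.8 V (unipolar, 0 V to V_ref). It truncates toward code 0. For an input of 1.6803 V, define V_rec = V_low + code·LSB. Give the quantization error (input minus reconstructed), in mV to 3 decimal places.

One LSB is 1.8 V / 4096 = 439.45 µV.
(V_in − V_low)/LSB = (1.6803 − 0)/0.000439453 = 3823.6160 → code 3823 (floor).
V_rec = 0 + 3823·0.000439453 = 1.6800293 V.
V_in − V_rec = 0.000270703 V = 0.271 mV.

0.271 mV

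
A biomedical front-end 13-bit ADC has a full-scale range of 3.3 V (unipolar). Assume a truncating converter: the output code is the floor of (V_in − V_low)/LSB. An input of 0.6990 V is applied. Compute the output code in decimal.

code 1735

With 8192 levels over 3.3 V, one step is 402.83 µV.
Input sits at 1735.215 steps above V_low.
So the output code is 1735.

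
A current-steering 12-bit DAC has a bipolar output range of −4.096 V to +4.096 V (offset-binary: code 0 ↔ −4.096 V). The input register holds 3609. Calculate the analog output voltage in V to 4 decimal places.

LSB = 8.192 V / 2^12 = 2.000 mV.
V_out = (−4.096) + 3609 × 0.002 V = 3.122 V.

3.1220 V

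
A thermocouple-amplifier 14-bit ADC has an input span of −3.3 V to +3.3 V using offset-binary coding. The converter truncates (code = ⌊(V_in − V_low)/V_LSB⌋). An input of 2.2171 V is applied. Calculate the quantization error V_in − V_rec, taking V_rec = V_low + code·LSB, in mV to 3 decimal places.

0.315 mV

LSB = 6.6/2^14 = 402.83 µV.
Scaled input = 13695.7828 LSBs, so code = 13695.
Reconstructed: 2.2167847 V.
V_in − V_rec = 0.000315332 V = 0.315 mV.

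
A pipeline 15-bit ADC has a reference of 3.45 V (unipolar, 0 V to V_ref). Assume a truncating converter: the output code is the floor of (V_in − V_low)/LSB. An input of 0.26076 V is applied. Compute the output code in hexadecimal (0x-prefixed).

code 0x9AC (decimal 2476)

With 32768 levels over 3.45 V, one step is 105.29 µV.
Input sits at 2476.691 steps above V_low.
So the output code is 2476.
In hexadecimal (0x-prefixed): 0x9AC.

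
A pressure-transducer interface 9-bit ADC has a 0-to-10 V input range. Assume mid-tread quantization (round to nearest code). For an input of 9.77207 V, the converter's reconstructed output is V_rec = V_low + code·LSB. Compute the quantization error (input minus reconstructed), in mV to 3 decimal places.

Step size: 10 V ÷ 2^9 = 19.531 mV.
Scaled input = 500.3300 LSBs, so code = 500.
Reconstructed: 9.765625 V.
Error = 9.77207 − 9.765625 = 0.006445 V = 6.445 mV.

6.445 mV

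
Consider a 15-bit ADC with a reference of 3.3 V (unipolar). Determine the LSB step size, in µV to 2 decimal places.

Full-scale span = 3.3 V.
LSB = 3.3 / 2^15 = 3.3 / 32768 = 0.000100708 V = 100.71 µV.

100.71 µV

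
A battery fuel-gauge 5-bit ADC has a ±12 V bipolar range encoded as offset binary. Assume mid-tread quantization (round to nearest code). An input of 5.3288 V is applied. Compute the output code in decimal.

code 23

With 32 levels over 24 V, one step is 0.7500 V.
(5.3288 − (−12)) / 0.75 = 23.105 LSBs.
So the output code is 23.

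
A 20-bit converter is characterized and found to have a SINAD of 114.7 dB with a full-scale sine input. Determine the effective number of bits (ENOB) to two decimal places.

ENOB = (SINAD − 1.76) / 6.02 = (114.7 − 1.76)/6.02 = 18.761.

18.76 bits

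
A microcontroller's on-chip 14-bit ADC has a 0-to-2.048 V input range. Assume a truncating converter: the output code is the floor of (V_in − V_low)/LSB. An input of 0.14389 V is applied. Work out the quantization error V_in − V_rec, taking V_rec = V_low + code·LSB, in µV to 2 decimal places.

LSB = 2.048/2^14 = 125.00 µV.
(0.14389 − 0)/0.000125 = 1151.1200; ⌊·⌋ gives code 1151.
V_rec = 0 + 1151·0.000125 = 0.143875 V.
Difference: 1.5e-05 V → 15.00 µV.

15.00 µV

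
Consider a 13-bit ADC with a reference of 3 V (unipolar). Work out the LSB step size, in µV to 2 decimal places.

Full-scale span = 3 V.
LSB = 3 / 2^13 = 3 / 8192 = 0.000366211 V = 366.21 µV.

366.21 µV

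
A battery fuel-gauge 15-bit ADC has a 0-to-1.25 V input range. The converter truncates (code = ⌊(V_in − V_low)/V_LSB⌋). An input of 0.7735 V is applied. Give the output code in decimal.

code 20276

Full-scale span = 1.25 V; LSB = 1.25/2^15 = 38.15 µV.
Input sits at 20276.838 steps above V_low.
Floor → code 20276.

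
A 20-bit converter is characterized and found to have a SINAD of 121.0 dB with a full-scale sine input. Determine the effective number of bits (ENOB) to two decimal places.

19.81 bits

ENOB = (SINAD − 1.76) / 6.02 = (121.0 − 1.76)/6.02 = 19.807.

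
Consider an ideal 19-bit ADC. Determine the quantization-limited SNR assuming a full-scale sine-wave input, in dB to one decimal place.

116.1 dB

SNR ≈ 6.02·N + 1.76 dB = 6.02·19 + 1.76 = 116.14 dB.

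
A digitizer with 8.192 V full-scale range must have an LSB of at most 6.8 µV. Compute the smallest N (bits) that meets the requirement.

21 bits

Number of steps required ≥ 8.192 V / 6.8 µV = 1204705.88.
Need 2^N ≥ 1204705.88; 2^20 = 1048576, 2^21 = 2097152.
Minimum N = 21.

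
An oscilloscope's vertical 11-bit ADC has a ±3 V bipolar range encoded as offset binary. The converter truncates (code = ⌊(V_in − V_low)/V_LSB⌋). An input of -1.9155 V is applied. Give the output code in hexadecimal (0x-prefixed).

code 0x172 (decimal 370)

Full-scale span = 6 V; LSB = 6/2^11 = 2.930 mV.
(-1.9155 − (−3)) / 0.00292969 = 370.176 LSBs.
So the output code is 370.
In hexadecimal (0x-prefixed): 0x172.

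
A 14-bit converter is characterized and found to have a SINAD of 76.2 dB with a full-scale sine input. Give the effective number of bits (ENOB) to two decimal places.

ENOB = (SINAD − 1.76) / 6.02 = (76.2 − 1.76)/6.02 = 12.365.

12.37 bits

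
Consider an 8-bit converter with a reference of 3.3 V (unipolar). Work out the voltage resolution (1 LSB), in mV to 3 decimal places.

12.891 mV

Full-scale span = 3.3 V.
LSB = 3.3 / 2^8 = 3.3 / 256 = 0.0128906 V = 12.891 mV.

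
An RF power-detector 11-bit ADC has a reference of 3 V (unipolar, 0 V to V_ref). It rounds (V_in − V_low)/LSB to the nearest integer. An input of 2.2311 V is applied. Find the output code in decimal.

code 1523

LSB = 3 V / 2048 = 1.465 mV.
Input sits at 1523.098 steps above V_low.
Round → code 1523.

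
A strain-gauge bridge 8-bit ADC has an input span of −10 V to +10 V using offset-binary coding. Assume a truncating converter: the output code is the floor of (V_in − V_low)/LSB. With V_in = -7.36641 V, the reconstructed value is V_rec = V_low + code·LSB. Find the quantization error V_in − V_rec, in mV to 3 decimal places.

Step size: 20 V ÷ 2^8 = 78.125 mV.
Scaled input = 33.7100 LSBs, so code = 33.
Reconstructed: -7.421875 V.
Difference: 0.055465 V → 55.465 mV.

55.465 mV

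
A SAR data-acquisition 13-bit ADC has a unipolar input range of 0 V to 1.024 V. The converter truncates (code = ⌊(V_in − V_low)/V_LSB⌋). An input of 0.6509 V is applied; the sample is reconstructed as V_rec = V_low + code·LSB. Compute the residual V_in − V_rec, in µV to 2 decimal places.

Step size: 1.024 V ÷ 2^13 = 125.00 µV.
Scaled input = 5207.2000 LSBs, so code = 5207.
Reconstructed: 0.650875 V.
Difference: 2.5e-05 V → 25.00 µV.

25.00 µV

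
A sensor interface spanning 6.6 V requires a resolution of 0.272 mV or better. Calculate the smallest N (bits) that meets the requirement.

15 bits

Number of steps required ≥ 6.6 V / 0.272 mV = 24264.71.
Need 2^N ≥ 24264.71; 2^14 = 16384, 2^15 = 32768.
Minimum N = 15.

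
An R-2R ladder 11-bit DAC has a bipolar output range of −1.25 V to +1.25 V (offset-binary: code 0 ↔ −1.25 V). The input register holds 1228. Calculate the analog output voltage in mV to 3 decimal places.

LSB = 2.5 V / 2^11 = 1.221 mV.
V_out = (−1.25) + 1228 × 0.0012207 V = 0.249023 V.
= 249.023 mV.

249.023 mV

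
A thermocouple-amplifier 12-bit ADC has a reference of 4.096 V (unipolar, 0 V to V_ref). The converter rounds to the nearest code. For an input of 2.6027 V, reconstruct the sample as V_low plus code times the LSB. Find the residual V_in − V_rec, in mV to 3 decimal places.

Step size: 4.096 V ÷ 2^12 = 1.000 mV.
Scaled input = 2602.7000 LSBs, so code = 2603.
Reconstructed: 2.603 V.
Difference: -0.0003 V → -0.300 mV.

-0.300 mV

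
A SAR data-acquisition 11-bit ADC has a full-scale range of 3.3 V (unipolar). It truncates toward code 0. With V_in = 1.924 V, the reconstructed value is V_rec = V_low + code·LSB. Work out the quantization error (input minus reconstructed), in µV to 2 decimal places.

LSB = 3.3/2^11 = 1.611 mV.
(1.924 − 0)/0.00161133 = 1194.0461; ⌊·⌋ gives code 1194.
V_rec = 0 + 1194·0.00161133 = 1.9239258 V.
V_in − V_rec = 7.42187e-05 V = 74.22 µV.

74.22 µV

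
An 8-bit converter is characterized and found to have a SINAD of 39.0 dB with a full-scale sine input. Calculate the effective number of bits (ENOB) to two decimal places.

6.19 bits

ENOB = (SINAD − 1.76) / 6.02 = (39.0 − 1.76)/6.02 = 6.186.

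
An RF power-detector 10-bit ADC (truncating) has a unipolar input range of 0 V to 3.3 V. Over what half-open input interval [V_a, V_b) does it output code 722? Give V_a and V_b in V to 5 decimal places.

LSB = 3.3/2^10 = 3.223 mV.
V_a = V_low + 722·LSB = 2.32676 V; V_b = V_low + 723·LSB = 2.32998 V.

[2.32676 V, 2.32998 V)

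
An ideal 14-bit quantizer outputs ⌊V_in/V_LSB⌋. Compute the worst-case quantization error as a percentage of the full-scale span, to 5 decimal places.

0.00610 %

Truncating → worst-case error = 1 LSB = V_FS/2^14, so 100/16384 = 0.00610352 % of full scale.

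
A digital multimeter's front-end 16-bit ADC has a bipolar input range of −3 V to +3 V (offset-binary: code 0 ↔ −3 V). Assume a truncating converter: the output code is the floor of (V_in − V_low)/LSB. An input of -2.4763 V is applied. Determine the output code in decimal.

code 5720

Full-scale span = 6 V; LSB = 6/2^16 = 91.55 µV.
Input sits at 5720.201 steps above V_low.
So the output code is 5720.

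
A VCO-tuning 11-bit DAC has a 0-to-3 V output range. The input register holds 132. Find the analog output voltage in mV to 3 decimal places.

LSB = 3 V / 2^11 = 1.465 mV.
V_out = 0 + 132 × 0.00146484 V = 0.193359 V.
= 193.359 mV.

193.359 mV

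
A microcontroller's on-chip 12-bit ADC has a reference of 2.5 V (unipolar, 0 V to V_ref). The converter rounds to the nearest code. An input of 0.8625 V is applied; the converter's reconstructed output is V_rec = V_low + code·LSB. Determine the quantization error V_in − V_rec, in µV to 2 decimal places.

Step size: 2.5 V ÷ 2^12 = 0.610 mV.
Scaled input = 1413.1200 LSBs, so code = 1413.
Code 1413 maps back to 0 + 1413×0.000610352 V = 0.86242676 V.
V_in − V_rec = 7.32422e-05 V = 73.24 µV.

73.24 µV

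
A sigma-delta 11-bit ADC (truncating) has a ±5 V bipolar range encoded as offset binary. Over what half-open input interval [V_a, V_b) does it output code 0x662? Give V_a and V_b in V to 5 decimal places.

[2.97852 V, 2.98340 V)

LSB = 10/2^11 = 4.883 mV.
Code 0x662 = 1634 decimal.
V_a = V_low + 1634·LSB = 2.97852 V; V_b = V_low + 1635·LSB = 2.9834 V.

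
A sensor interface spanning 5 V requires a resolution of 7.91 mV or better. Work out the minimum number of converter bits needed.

10 bits

Number of steps required ≥ 5 V / 7.91 mV = 632.11.
Need 2^N ≥ 632.11; 2^9 = 512, 2^10 = 1024.
Minimum N = 10.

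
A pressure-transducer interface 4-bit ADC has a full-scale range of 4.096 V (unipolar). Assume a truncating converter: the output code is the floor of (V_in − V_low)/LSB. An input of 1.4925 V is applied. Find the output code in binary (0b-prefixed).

With 16 levels over 4.096 V, one step is 256.000 mV.
(V_in − V_low)/LSB = (1.4925 − 0) / 0.256 = 5.830.
Floor → code 5.
In binary (0b-prefixed): 0b101.

code 0b101 (decimal 5)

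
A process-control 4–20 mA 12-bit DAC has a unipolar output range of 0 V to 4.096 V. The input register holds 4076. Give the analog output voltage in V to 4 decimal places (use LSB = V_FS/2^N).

LSB = 4.096 V / 2^12 = 1.000 mV.
V_out = 0 + 4076 × 0.001 V = 4.076 V.

4.0760 V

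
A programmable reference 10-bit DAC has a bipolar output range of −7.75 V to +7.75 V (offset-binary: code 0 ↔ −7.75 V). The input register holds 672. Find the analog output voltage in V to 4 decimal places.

2.4219 V

LSB = 15.5 V / 2^10 = 15.137 mV.
V_out = (−7.75) + 672 × 0.0151367 V = 2.42188 V.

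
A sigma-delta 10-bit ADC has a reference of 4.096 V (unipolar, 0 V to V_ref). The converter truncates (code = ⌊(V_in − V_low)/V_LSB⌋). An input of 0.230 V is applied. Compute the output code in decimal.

code 57

LSB = 4.096 V / 1024 = 4.000 mV.
Input sits at 57.500 steps above V_low.
⌊·⌋(57.500) = 57.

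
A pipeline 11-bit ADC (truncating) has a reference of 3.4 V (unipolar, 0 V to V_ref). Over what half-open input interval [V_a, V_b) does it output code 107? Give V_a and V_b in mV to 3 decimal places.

LSB = 3.4/2^11 = 1.660 mV.
V_a = V_low + 107·LSB = 0.177637 V; V_b = V_low + 108·LSB = 0.179297 V.

[177.637 mV, 179.297 mV)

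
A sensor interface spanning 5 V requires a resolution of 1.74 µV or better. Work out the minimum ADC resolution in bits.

22 bits

Number of steps required ≥ 5 V / 1.74 µV = 2873563.22.
Need 2^N ≥ 2873563.22; 2^21 = 2097152, 2^22 = 4194304.
Minimum N = 22.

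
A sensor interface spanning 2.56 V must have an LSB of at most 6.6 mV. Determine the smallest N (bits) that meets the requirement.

9 bits

Number of steps required ≥ 2.56 V / 6.6 mV = 387.88.
Need 2^N ≥ 387.88; 2^8 = 256, 2^9 = 512.
Minimum N = 9.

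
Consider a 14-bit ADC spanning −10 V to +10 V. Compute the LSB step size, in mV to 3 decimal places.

Full-scale span = 20 V.
LSB = 20 / 2^14 = 20 / 16384 = 0.0012207 V = 1.221 mV.

1.221 mV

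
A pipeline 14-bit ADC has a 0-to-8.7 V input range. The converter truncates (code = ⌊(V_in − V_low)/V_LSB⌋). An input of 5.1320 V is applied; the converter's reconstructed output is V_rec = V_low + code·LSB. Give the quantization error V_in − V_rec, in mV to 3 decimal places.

0.359 mV

Step size: 8.7 V ÷ 2^14 = 0.531 mV.
(V_in − V_low)/LSB = (5.1320 − 0)/0.000531006 = 9664.6768 → code 9664 (floor).
V_rec = 0 + 9664·0.000531006 = 5.1316406 V.
V_in − V_rec = 0.000359375 V = 0.359 mV.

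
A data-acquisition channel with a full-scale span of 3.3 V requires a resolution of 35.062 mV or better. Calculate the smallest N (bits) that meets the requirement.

7 bits

Number of steps required ≥ 3.3 V / 35.062 mV = 94.12.
Need 2^N ≥ 94.12; 2^6 = 64, 2^7 = 128.
Minimum N = 7.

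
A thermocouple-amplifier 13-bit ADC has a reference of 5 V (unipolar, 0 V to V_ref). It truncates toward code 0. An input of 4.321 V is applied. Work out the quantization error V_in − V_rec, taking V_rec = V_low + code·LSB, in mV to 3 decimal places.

Step size: 5 V ÷ 2^13 = 0.610 mV.
(V_in − V_low)/LSB = (4.321 − 0)/0.000610352 = 7079.5264 → code 7079 (floor).
Reconstructed: 4.3206787 V.
Error = 4.321 − 4.3206787 = 0.000321289 V = 0.321 mV.

0.321 mV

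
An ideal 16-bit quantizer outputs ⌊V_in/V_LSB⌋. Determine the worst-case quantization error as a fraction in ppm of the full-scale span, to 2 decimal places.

Truncating → worst-case error = 1 LSB = V_FS/2^16, so 1e+06/65536 = 15.2588 ppm of full scale.

15.26 ppm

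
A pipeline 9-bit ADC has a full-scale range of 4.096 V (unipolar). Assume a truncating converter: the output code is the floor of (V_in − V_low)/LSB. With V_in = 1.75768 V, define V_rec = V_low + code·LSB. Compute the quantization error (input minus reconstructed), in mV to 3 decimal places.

Step size: 4.096 V ÷ 2^9 = 8.000 mV.
Scaled input = 219.7100 LSBs, so code = 219.
V_rec = 0 + 219·0.008 = 1.752 V.
Error = 1.75768 − 1.752 = 0.00568 V = 5.680 mV.

5.680 mV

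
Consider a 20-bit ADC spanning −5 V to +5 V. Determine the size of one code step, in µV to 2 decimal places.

9.54 µV

Full-scale span = 10 V.
LSB = 10 / 2^20 = 10 / 1048576 = 9.53674e-06 V = 9.54 µV.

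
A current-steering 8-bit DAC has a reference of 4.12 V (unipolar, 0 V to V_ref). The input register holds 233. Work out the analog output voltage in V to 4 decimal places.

LSB = 4.12 V / 2^8 = 16.094 mV.
V_out = 0 + 233 × 0.0160938 V = 3.74984 V.

3.7498 V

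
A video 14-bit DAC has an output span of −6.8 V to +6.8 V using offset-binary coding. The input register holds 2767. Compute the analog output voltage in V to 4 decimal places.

LSB = 13.6 V / 2^14 = 0.830 mV.
V_out = (−6.8) + 2767 × 0.000830078 V = -4.50317 V.

-4.5032 V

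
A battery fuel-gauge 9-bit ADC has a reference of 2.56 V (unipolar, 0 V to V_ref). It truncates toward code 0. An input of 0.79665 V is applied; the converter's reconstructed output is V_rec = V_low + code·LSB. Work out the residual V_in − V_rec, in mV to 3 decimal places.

1.650 mV

One LSB is 2.56 V / 512 = 5.000 mV.
(V_in − V_low)/LSB = (0.79665 − 0)/0.005 = 159.3300 → code 159 (floor).
Reconstructed: 0.795 V.
V_in − V_rec = 0.00165 V = 1.650 mV.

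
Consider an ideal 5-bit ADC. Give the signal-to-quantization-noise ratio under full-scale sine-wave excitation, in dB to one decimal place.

31.9 dB

SNR ≈ 6.02·N + 1.76 dB = 6.02·5 + 1.76 = 31.86 dB.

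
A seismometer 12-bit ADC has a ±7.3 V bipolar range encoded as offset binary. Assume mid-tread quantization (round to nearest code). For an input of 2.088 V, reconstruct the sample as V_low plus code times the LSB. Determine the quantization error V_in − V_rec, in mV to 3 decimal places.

-0.770 mV

Step size: 14.6 V ÷ 2^12 = 3.564 mV.
(V_in − V_low)/LSB = (2.088 − (−7.3))/0.00356445 = 2633.7841 → code 2634 (round).
V_rec = (−7.3) + 2634·0.00356445 = 2.0887695 V.
Difference: -0.000769531 V → -0.770 mV.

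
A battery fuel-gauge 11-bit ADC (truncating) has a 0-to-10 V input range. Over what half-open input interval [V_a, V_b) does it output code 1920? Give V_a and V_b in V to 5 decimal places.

[9.37500 V, 9.37988 V)

LSB = 10/2^11 = 4.883 mV.
V_a = V_low + 1920·LSB = 9.375 V; V_b = V_low + 1921·LSB = 9.37988 V.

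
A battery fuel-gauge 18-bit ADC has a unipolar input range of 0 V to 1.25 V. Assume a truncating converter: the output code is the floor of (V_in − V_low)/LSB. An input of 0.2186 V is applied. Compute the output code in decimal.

LSB = 1.25 V / 262144 = 4.77 µV.
(0.2186 − 0) / 4.76837e-06 = 45843.743 LSBs.
So the output code is 45843.

code 45843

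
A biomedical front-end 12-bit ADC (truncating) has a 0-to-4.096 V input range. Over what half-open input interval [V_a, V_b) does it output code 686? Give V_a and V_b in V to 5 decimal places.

[0.68600 V, 0.68700 V)

LSB = 4.096/2^12 = 1.000 mV.
V_a = V_low + 686·LSB = 0.686 V; V_b = V_low + 687·LSB = 0.687 V.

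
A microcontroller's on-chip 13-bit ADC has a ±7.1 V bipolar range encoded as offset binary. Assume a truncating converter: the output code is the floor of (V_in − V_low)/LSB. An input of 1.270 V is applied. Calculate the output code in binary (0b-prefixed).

Full-scale span = 14.2 V; LSB = 14.2/2^13 = 1.733 mV.
(1.270 − (−7.1)) / 0.0017334 = 4828.665 LSBs.
Floor → code 4828.
In binary (0b-prefixed): 0b1001011011100.

code 0b1001011011100 (decimal 4828)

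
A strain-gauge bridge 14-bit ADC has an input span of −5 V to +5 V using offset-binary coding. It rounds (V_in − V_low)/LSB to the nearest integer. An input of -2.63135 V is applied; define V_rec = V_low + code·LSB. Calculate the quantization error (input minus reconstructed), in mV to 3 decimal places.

One LSB is 10 V / 16384 = 0.610 mV.
Scaled input = 3880.7962 LSBs, so code = 3881.
Reconstructed: -2.6312256 V.
Error = -2.63135 − (−2.6312256) = -0.000124414 V = -0.124 mV.

-0.124 mV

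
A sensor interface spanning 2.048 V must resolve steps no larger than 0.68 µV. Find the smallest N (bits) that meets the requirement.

22 bits

Number of steps required ≥ 2.048 V / 0.68 µV = 3011764.71.
Need 2^N ≥ 3011764.71; 2^21 = 2097152, 2^22 = 4194304.
Minimum N = 22.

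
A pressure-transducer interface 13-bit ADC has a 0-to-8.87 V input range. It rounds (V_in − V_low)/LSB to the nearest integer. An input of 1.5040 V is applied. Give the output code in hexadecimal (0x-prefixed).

code 0x56D (decimal 1389)

With 8192 levels over 8.87 V, one step is 1.083 mV.
Input sits at 1389.038 steps above V_low.
Round → code 1389.
In hexadecimal (0x-prefixed): 0x56D.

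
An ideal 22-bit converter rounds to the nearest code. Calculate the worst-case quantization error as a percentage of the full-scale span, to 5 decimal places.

Rounding → worst-case error = ½ LSB = V_FS/2^23, so 100/8388608 = 1.19209e-05 % of full scale.

0.00001 %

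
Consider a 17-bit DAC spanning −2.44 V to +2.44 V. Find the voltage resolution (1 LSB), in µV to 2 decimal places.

Full-scale span = 4.88 V.
LSB = 4.88 / 2^17 = 4.88 / 131072 = 3.72314e-05 V = 37.23 µV.

37.23 µV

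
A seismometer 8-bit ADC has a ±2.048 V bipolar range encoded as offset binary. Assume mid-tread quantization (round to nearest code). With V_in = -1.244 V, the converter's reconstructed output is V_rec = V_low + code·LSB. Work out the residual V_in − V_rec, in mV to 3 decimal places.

4.000 mV

One LSB is 4.096 V / 256 = 16.000 mV.
(V_in − V_low)/LSB = (-1.244 − (−2.048))/0.016 = 50.2500 → code 50 (round).
V_rec = (−2.048) + 50·0.016 = -1.248 V.
Error = -1.244 − (−1.248) = 0.004 V = 4.000 mV.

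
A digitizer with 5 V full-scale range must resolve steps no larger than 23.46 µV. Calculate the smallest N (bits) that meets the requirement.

Number of steps required ≥ 5 V / 23.46 µV = 213128.73.
Need 2^N ≥ 213128.73; 2^17 = 131072, 2^18 = 262144.
Minimum N = 18.

18 bits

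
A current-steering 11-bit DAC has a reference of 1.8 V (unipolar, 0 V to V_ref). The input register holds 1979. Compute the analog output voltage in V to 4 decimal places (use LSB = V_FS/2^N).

LSB = 1.8 V / 2^11 = 0.879 mV.
V_out = 0 + 1979 × 0.000878906 V = 1.73936 V.

1.7394 V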